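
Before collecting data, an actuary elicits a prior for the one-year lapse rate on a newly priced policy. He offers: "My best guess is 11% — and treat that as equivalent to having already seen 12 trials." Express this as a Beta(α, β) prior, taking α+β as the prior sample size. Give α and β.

Under the effective-sample-size interpretation, Beta(α, β) has prior mean α/(α+β) and prior sample size α+β.
So α+β = 12 and α/(α+β) = 0.11, giving α = 0.11·12 = 1.32 and β = 12 − 1.32 = 10.68.

α = 1.32, β = 10.68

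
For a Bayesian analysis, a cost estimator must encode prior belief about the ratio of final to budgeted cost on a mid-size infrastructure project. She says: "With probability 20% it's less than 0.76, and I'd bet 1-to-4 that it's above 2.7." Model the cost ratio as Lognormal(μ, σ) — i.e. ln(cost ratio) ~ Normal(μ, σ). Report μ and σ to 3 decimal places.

If T ~ Lognormal(μ,σ) then ln T ~ Normal(μ,σ), so the p-quantile of ln T is μ + z_p·σ.
ln(0.76) = -0.2744 and ln(2.7) = 0.9933; z_{0.2} = -0.8416, z_{0.8} = 0.8416.
σ = (0.9933 − -0.2744)/(0.8416 − (-0.8416)) = 0.753.
μ = -0.2744 − (-0.8416)·0.753 = 0.359.

μ ≈ 0.359, σ ≈ 0.753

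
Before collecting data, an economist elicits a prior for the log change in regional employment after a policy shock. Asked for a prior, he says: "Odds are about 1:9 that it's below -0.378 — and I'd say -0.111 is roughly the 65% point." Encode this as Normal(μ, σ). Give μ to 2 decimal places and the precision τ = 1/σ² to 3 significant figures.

For Normal(μ,σ), the p-quantile is μ + z_p·σ. Here z_{0.1} = -1.282, z_{0.65} = 0.3853.
So -0.378 = μ − 1.282σ and -0.111 = μ + 0.3853σ.
Subtracting: σ = (-0.111 − -0.378)/(0.3853 − (-1.282)) = 0.16.
Then μ = -0.378 − (-1.282)·0.16 = -0.17.
Precision τ = 1/σ² = 1/0.1602² = 39.

μ = -0.17, τ = 39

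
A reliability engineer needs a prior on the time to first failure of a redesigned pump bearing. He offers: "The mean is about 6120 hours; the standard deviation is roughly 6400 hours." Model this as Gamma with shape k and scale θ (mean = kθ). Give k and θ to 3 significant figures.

k ≈ 0.914, θ ≈ 6690

For Gamma(k, scale θ): mean = kθ, variance = kθ², so CV = 1/√k.
CV = SD/mean = 6400/6120 = 1.046, hence k = 1/CV² = 0.914.
Then θ = mean/k = 6120/0.914 = 6690.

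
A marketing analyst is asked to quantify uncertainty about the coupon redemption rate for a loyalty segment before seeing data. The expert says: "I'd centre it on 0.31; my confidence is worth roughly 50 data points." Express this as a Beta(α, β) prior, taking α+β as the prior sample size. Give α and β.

Under the effective-sample-size interpretation, Beta(α, β) has prior mean α/(α+β) and prior sample size α+β.
So α+β = 50 and α/(α+β) = 0.31, giving α = 0.31·50 = 15.5 and β = 50 − 15.5 = 34.5.

α = 15.5, β = 34.5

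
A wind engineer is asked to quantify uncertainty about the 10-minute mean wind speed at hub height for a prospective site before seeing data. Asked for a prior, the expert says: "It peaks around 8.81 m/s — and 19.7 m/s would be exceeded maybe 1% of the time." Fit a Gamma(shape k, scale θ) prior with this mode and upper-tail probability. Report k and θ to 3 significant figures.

Gamma(k,θ) with k>1 has mode (k−1)θ, so θ = 8.81/(k−1).
Need P(X < 19.7) = 0.99 with θ tied to k this way. Start at k = 2, θ = 8.81: P(X<19.7) ≈ 0.654.
Too low — raise k to concentrate. Iterating converges to k ≈ 8.42.
Then θ = 8.81/(8.42−1) ≈ 1.19.

k ≈ 8.42, θ ≈ 1.19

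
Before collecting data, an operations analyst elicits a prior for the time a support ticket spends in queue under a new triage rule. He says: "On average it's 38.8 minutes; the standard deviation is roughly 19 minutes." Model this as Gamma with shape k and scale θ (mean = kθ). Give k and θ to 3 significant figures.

k ≈ 4.17, θ ≈ 9.3

For Gamma(k, scale θ): mean = kθ, variance = kθ², so CV = 1/√k.
CV = SD/mean = 19/38.8 = 0.4897, hence k = 1/CV² = 4.17.
Then θ = mean/k = 38.8/4.17 = 9.3.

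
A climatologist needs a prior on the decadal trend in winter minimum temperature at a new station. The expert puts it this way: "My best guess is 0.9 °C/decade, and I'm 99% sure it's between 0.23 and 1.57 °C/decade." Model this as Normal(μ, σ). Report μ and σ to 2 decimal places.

μ = 0.90, σ = 0.26

A symmetric 99% interval runs μ ± z·σ with z = 2.576.
Half-width = 0.67, so σ = 0.67/2.576 = 0.26.
μ is the stated best guess, 0.90.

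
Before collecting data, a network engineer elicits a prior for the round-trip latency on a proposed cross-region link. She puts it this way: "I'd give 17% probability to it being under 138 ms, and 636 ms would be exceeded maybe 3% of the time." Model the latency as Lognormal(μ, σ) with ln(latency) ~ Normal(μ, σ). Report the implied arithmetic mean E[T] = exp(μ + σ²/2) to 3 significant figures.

E[T] ≈ 267 ms

If T ~ Lognormal(μ,σ) then ln T ~ Normal(μ,σ), so the p-quantile of ln T is μ + z_p·σ.
ln(138) = 4.927 and ln(636) = 6.455; z_{0.17} = -0.9542, z_{0.97} = 1.881.
σ = (6.455 − 4.927)/(1.881 − (-0.9542)) = 0.539.
μ = 4.927 − (-0.9542)·0.539 = 5.442.
E[T] = exp(μ + σ²/2) = exp(5.442 + 0.1452) = 267 ms.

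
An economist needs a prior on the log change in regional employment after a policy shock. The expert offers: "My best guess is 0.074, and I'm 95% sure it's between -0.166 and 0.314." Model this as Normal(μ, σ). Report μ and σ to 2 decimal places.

A symmetric 95% interval runs μ ± z·σ with z = 1.96.
Half-width = 0.24, so σ = 0.24/1.96 = 0.12.
μ is the stated best guess, 0.07.

μ = 0.07, σ = 0.12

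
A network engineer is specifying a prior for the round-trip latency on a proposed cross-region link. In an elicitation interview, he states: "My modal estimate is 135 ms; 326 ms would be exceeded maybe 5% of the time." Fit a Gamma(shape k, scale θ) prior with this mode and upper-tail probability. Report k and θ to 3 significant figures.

Gamma(k,θ) with k>1 has mode (k−1)θ, so θ = 135/(k−1).
Need P(X < 326) = 0.95 with θ tied to k this way. Start at k = 2, θ = 135: P(X<326) ≈ 0.695.
Too low — raise k to concentrate. Iterating converges to k ≈ 4.51.
Then θ = 135/(4.51−1) ≈ 38.5.

k ≈ 4.51, θ ≈ 38.5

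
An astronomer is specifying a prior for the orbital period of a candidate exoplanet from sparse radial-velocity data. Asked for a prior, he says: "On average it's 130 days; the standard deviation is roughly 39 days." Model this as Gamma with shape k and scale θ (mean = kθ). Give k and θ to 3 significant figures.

For Gamma(k, scale θ): mean = kθ, variance = kθ², so CV = 1/√k.
CV = SD/mean = 39/130 = 0.3, hence k = 1/CV² = 11.1.
Then θ = mean/k = 130/11.1 = 11.7.

k ≈ 11.1, θ ≈ 11.7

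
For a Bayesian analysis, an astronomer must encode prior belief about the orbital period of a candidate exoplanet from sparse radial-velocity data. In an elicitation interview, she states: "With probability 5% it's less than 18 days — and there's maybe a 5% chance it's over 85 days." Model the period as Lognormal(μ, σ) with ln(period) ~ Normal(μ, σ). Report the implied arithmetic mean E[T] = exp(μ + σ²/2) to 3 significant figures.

E[T] ≈ 43.7 days

If T ~ Lognormal(μ,σ) then ln T ~ Normal(μ,σ), so the p-quantile of ln T is μ + z_p·σ.
ln(18) = 2.89 and ln(85) = 4.443; z_{0.05} = -1.645, z_{0.95} = 1.645.
σ = (4.443 − 2.89)/(1.645 − (-1.645)) = 0.472.
μ = 2.89 − (-1.645)·0.472 = 3.667.
E[T] = exp(μ + σ²/2) = exp(3.667 + 0.1113) = 43.7 days.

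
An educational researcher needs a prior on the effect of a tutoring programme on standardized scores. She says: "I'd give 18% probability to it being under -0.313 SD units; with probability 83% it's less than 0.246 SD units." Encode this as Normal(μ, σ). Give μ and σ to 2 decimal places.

μ = -0.04, σ = 0.30

For Normal(μ,σ), the p-quantile is μ + z_p·σ. Here z_{0.18} = -0.9154, z_{0.83} = 0.9542.
So -0.313 = μ − 0.9154σ and 0.246 = μ + 0.9542σ.
Subtracting: σ = (0.246 − -0.313)/(0.9542 − (-0.9154)) = 0.30.
Then μ = -0.313 − (-0.9154)·0.30 = -0.04.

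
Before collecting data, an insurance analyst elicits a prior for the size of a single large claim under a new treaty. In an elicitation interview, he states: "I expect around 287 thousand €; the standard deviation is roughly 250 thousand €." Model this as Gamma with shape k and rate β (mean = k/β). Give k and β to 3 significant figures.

k ≈ 1.32, β ≈ 0.00459

For Gamma(k, rate β): mean = k/β, variance = k/β², so CV = 1/√k.
CV = SD/mean = 250/287 = 0.8711, hence k = 1/CV² = 1.32.
Then β = k/mean = 1.32/287 = 0.00459.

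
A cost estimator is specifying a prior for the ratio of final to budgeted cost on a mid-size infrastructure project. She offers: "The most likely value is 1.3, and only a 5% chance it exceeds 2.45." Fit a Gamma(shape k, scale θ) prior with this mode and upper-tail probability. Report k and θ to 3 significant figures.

Gamma(k,θ) with k>1 has mode (k−1)θ, so θ = 1.3/(k−1).
Need P(X < 2.45) = 0.95 with θ tied to k this way. Start at k = 2, θ = 1.3: P(X<2.45) ≈ 0.562.
Too low — raise k to concentrate. Iterating converges to k ≈ 7.92.
Then θ = 1.3/(7.92−1) ≈ 0.188.

k ≈ 7.92, θ ≈ 0.188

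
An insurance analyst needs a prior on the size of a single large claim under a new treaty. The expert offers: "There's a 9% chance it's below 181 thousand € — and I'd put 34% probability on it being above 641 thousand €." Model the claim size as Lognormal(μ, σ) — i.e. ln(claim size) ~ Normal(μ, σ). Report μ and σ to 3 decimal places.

μ ≈ 6.166, σ ≈ 0.721

If T ~ Lognormal(μ,σ) then ln T ~ Normal(μ,σ), so the p-quantile of ln T is μ + z_p·σ.
ln(181) = 5.198 and ln(641) = 6.463; z_{0.09} = -1.341, z_{0.66} = 0.4125.
σ = (6.463 − 5.198)/(0.4125 − (-1.341)) = 0.721.
μ = 5.198 − (-1.341)·0.721 = 6.166.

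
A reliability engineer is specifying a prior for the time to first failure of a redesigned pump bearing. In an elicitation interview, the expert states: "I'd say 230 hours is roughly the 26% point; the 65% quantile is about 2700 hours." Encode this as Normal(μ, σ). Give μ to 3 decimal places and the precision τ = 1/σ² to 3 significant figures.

μ = 1774.781, τ = 1.73e-07

For Normal(μ,σ), the p-quantile is μ + z_p·σ. Here z_{0.26} = -0.6433, z_{0.65} = 0.3853.
So 230 = μ − 0.6433σ and 2700 = μ + 0.3853σ.
Subtracting: σ = (2700 − 230)/(0.3853 − (-0.6433)) = 2401.168.
Then μ = 230 − (-0.6433)·2401.168 = 1774.781.
Precision τ = 1/σ² = 1/2401² = 1.73e-07.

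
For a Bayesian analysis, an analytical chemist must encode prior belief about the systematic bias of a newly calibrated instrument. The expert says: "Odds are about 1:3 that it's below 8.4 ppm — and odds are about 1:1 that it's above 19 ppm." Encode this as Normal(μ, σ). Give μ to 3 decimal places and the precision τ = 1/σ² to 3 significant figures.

The p-quantile of Normal(μ,σ) is μ + z_p·σ, with z_{0.25} = -0.6745 and z_{0.5} = 0.
Eliminate σ: μ = (z₂·x₁ − z₁·x₂)/(z₂ − z₁) = (0·8.4 − (-0.6745)·19)/0.6745 = 19.000.
Then σ = (x₂ − x₁)/(z₂ − z₁) = (19 − 8.4)/0.6745 = 15.716.
Precision τ = 1/σ² = 1/15.72² = 0.00405.

μ = 19.000, τ = 0.00405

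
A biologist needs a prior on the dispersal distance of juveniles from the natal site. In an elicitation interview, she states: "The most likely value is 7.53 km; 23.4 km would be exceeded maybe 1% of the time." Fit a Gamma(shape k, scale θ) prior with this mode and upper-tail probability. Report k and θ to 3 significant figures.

Gamma(k,θ) with k>1 has mode (k−1)θ, so θ = 7.53/(k−1).
Need P(X < 23.4) = 0.99 with θ tied to k this way. Start at k = 2, θ = 7.53: P(X<23.4) ≈ 0.816.
Too low — raise k to concentrate. Iterating converges to k ≈ 4.47.
Then θ = 7.53/(4.47−1) ≈ 2.17.

k ≈ 4.47, θ ≈ 2.17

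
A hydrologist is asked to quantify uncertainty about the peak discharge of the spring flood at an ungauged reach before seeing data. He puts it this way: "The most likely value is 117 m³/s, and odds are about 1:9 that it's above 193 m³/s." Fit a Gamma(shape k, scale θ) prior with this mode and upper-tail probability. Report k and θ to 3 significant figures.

k ≈ 8.53, θ ≈ 15.5

Gamma(k,θ) with k>1 has mode (k−1)θ, so θ = 117/(k−1).
Need P(X < 193) = 0.9 with θ tied to k this way. Start at k = 2, θ = 117: P(X<193) ≈ 0.491.
Too low — raise k to concentrate. Iterating converges to k ≈ 8.53.
Then θ = 117/(8.53−1) ≈ 15.5.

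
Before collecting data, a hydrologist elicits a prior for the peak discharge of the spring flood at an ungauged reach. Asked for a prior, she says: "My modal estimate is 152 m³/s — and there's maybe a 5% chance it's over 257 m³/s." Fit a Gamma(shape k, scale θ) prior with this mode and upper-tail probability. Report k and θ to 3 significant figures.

Gamma(k,θ) with k>1 has mode (k−1)θ, so θ = 152/(k−1).
Need P(X < 257) = 0.95 with θ tied to k this way. Start at k = 2, θ = 152: P(X<257) ≈ 0.504.
Too low — raise k to concentrate. Iterating converges to k ≈ 11.1.
Then θ = 152/(11.1−1) ≈ 15.

k ≈ 11.1, θ ≈ 15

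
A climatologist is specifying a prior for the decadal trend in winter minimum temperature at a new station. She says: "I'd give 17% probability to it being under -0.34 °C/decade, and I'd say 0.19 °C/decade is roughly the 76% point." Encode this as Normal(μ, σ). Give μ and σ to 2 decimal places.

For Normal(μ,σ), the p-quantile is μ + z_p·σ. Here z_{0.17} = -0.9542, z_{0.76} = 0.7063.
So -0.34 = μ − 0.9542σ and 0.19 = μ + 0.7063σ.
Subtracting: σ = (0.19 − -0.34)/(0.7063 − (-0.9542)) = 0.32.
Then μ = -0.34 − (-0.9542)·0.32 = -0.04.

μ = -0.04, σ = 0.32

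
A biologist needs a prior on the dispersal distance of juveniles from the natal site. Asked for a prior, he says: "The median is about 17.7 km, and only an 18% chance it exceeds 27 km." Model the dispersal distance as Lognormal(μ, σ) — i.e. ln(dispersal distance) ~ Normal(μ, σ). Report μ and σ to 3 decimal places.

μ ≈ 2.874, σ ≈ 0.461

If T ~ Lognormal(μ,σ) then ln T ~ Normal(μ,σ), so the p-quantile of ln T is μ + z_p·σ.
ln(17.7) = 2.874 and ln(27) = 3.296; z_{0.5} = 0, z_{0.82} = 0.9154.
σ = (3.296 − 2.874)/(0.9154 − (0)) = 0.461.
μ = 2.874 − (0)·0.461 = 2.874.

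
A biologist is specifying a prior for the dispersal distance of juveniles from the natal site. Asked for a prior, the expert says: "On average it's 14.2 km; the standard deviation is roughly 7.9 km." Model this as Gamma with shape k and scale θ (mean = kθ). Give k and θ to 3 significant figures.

k ≈ 3.23, θ ≈ 4.4

For Gamma(k, scale θ): mean = kθ, variance = kθ², so CV = 1/√k.
CV = SD/mean = 7.9/14.2 = 0.5563, hence k = 1/CV² = 3.23.
Then θ = mean/k = 14.2/3.23 = 4.4.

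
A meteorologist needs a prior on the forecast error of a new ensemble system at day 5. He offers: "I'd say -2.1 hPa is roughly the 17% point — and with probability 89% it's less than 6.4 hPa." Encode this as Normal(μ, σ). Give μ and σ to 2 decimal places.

The p-quantile of Normal(μ,σ) is μ + z_p·σ, with z_{0.17} = -0.9542 and z_{0.89} = 1.227.
Eliminate σ: μ = (z₂·x₁ − z₁·x₂)/(z₂ − z₁) = (1.227·-2.1 − (-0.9542)·6.4)/2.181 = 1.62.
Then σ = (x₂ − x₁)/(z₂ − z₁) = (6.4 − -2.1)/2.181 = 3.90.

μ = 1.62, σ = 3.90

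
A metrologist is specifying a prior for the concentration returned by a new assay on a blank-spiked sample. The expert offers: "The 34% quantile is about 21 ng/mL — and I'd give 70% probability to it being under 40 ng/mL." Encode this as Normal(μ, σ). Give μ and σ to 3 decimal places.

μ = 29.365, σ = 20.280

For Normal(μ,σ), the p-quantile is μ + z_p·σ. Here z_{0.34} = -0.4125, z_{0.7} = 0.5244.
So 21 = μ − 0.4125σ and 40 = μ + 0.5244σ.
Subtracting: σ = (40 − 21)/(0.5244 − (-0.4125)) = 20.280.
Then μ = 21 − (-0.4125)·20.280 = 29.365.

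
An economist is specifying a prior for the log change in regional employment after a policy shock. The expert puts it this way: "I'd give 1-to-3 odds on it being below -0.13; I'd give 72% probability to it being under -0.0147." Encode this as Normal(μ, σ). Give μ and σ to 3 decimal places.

The p-quantile of Normal(μ,σ) is μ + z_p·σ, with z_{0.25} = -0.6745 and z_{0.72} = 0.5828.
Eliminate σ: μ = (z₂·x₁ − z₁·x₂)/(z₂ − z₁) = (0.5828·-0.13 − (-0.6745)·-0.0147)/1.257 = -0.068.
Then σ = (x₂ − x₁)/(z₂ − z₁) = (-0.0147 − -0.13)/1.257 = 0.092.

μ = -0.068, σ = 0.092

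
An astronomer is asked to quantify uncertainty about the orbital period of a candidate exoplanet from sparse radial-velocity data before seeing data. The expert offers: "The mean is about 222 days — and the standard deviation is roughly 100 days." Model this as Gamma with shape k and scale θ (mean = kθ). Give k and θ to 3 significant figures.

k ≈ 4.93, θ ≈ 45

For Gamma(k, scale θ): mean = kθ, variance = kθ², so CV = 1/√k.
CV = SD/mean = 100/222 = 0.4505, hence k = 1/CV² = 4.93.
Then θ = mean/k = 222/4.93 = 45.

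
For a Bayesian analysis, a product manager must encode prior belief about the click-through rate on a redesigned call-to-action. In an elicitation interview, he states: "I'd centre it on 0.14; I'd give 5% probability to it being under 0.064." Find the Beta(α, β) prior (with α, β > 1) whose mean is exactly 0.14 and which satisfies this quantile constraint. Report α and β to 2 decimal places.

α ≈ 5.94, β ≈ 36.48

With mean 0.14 fixed, write α = 0.14s, β = 0.86s where s = α+β.
Need P(θ < 0.064) = 0.05 under Beta(0.14s, 0.86s). Normal approximation: (q−m)/√(m(1−m)/s) ≈ z_{0.05} = -1.64, so s ≈ 0.14·0.86·(-1.64)²/(0.064−0.14)² = 56.4.
At s = 56.4: P(θ<0.064) ≈ 0.027. Adjusting to match 0.05 gives s ≈ 42.42.
So α = 0.14·42.42 ≈ 5.94, β = 0.86·42.42 ≈ 36.48.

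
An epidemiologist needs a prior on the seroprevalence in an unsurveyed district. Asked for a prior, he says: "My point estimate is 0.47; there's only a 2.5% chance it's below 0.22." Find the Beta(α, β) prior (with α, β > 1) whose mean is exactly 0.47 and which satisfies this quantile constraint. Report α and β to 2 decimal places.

α ≈ 6.23, β ≈ 7.03

With mean 0.47 fixed, write α = 0.47s, β = 0.53s where s = α+β.
Need P(θ < 0.22) = 0.025 under Beta(0.47s, 0.53s). Normal approximation: (q−m)/√(m(1−m)/s) ≈ z_{0.025} = -1.96, so s ≈ 0.47·0.53·(-1.96)²/(0.22−0.47)² = 15.3.
At s = 15.3: P(θ<0.22) ≈ 0.017. Adjusting to match 0.025 gives s ≈ 13.26.
So α = 0.47·13.26 ≈ 6.23, β = 0.53·13.26 ≈ 7.03.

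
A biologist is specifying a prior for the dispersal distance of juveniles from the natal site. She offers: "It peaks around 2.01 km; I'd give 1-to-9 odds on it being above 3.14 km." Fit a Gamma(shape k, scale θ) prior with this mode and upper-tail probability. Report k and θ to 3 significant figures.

k ≈ 10.4, θ ≈ 0.214

Gamma(k,θ) with k>1 has mode (k−1)θ, so θ = 2.01/(k−1).
Need P(X < 3.14) = 0.9 with θ tied to k this way. Start at k = 2, θ = 2.01: P(X<3.14) ≈ 0.463.
Too low — raise k to concentrate. Iterating converges to k ≈ 10.4.
Then θ = 2.01/(10.4−1) ≈ 0.214.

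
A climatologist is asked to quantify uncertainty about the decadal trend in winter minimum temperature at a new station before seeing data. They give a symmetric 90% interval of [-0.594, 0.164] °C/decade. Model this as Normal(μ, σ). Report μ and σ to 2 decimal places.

A symmetric 90% interval runs μ ± z·σ with z = 1.645.
Half-width = 0.379, so σ = 0.379/1.645 = 0.23.
μ is the interval midpoint, -0.21.

μ = -0.21, σ = 0.23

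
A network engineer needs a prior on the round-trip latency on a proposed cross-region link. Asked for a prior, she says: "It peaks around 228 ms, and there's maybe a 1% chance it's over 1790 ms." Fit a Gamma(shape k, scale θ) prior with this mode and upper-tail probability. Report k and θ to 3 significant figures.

k ≈ 1.8, θ ≈ 286

Gamma(k,θ) with k>1 has mode (k−1)θ, so θ = 228/(k−1).
Need P(X < 1790) = 0.99 with θ tied to k this way. Start at k = 2, θ = 228: P(X<1790) ≈ 0.997.
Too high — lower k to spread out. Iterating converges to k ≈ 1.8.
Then θ = 228/(1.8−1) ≈ 286.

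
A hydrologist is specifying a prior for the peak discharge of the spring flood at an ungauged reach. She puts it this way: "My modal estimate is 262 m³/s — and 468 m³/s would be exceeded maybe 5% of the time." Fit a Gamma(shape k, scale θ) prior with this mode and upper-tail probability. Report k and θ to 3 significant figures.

k ≈ 9.28, θ ≈ 31.6

Gamma(k,θ) with k>1 has mode (k−1)θ, so θ = 262/(k−1).
Need P(X < 468) = 0.95 with θ tied to k this way. Start at k = 2, θ = 262: P(X<468) ≈ 0.533.
Too low — raise k to concentrate. Iterating converges to k ≈ 9.28.
Then θ = 262/(9.28−1) ≈ 31.6.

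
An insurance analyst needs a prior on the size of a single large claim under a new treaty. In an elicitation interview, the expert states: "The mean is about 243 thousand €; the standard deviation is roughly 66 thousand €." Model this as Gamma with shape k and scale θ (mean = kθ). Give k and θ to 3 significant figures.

For Gamma(k, scale θ): mean = kθ, variance = kθ², so CV = 1/√k.
CV = SD/mean = 66/243 = 0.2716, hence k = 1/CV² = 13.6.
Then θ = mean/k = 243/13.6 = 17.9.

k ≈ 13.6, θ ≈ 17.9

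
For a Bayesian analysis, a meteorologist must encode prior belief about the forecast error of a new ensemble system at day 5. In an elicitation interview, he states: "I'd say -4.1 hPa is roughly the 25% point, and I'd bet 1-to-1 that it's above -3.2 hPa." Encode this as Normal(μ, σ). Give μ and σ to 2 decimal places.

μ = -3.20, σ = 1.33

The p-quantile of Normal(μ,σ) is μ + z_p·σ, with z_{0.25} = -0.6745 and z_{0.5} = 0.
Eliminate σ: μ = (z₂·x₁ − z₁·x₂)/(z₂ − z₁) = (0·-4.1 − (-0.6745)·-3.2)/0.6745 = -3.20.
Then σ = (x₂ − x₁)/(z₂ − z₁) = (-3.2 − -4.1)/0.6745 = 1.33.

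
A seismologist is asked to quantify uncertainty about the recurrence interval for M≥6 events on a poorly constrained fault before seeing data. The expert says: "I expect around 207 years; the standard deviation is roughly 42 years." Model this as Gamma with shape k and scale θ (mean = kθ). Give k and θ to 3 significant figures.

For Gamma(k, scale θ): mean = kθ, variance = kθ², so CV = 1/√k.
CV = SD/mean = 42/207 = 0.2029, hence k = 1/CV² = 24.3.
Then θ = mean/k = 207/24.3 = 8.52.

k ≈ 24.3, θ ≈ 8.52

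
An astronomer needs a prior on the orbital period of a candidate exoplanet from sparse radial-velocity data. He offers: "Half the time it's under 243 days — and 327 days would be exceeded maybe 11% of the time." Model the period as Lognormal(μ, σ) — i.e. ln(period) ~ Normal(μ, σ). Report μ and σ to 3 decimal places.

μ ≈ 5.493, σ ≈ 0.242

If T ~ Lognormal(μ,σ) then ln T ~ Normal(μ,σ), so the p-quantile of ln T is μ + z_p·σ.
ln(243) = 5.493 and ln(327) = 5.79; z_{0.5} = 0, z_{0.89} = 1.227.
σ = (5.79 − 5.493)/(1.227 − (0)) = 0.242.
μ = 5.493 − (0)·0.242 = 5.493.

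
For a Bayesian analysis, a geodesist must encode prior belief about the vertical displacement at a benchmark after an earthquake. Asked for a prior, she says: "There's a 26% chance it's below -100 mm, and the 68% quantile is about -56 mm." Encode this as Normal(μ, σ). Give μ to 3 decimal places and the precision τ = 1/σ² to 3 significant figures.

For Normal(μ,σ), the p-quantile is μ + z_p·σ. Here z_{0.26} = -0.6433, z_{0.68} = 0.4677.
So -100 = μ − 0.6433σ and -56 = μ + 0.4677σ.
Subtracting: σ = (-56 − -100)/(0.4677 − (-0.6433)) = 39.602.
Then μ = -100 − (-0.6433)·39.602 = -74.522.
Precision τ = 1/σ² = 1/39.6² = 0.000638.

μ = -74.522, τ = 0.000638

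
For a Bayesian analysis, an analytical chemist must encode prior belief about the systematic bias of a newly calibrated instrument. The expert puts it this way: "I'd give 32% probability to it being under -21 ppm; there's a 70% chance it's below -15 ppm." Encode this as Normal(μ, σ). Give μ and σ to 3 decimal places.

μ = -18.171, σ = 6.048

The p-quantile of Normal(μ,σ) is μ + z_p·σ, with z_{0.32} = -0.4677 and z_{0.7} = 0.5244.
Eliminate σ: μ = (z₂·x₁ − z₁·x₂)/(z₂ − z₁) = (0.5244·-21 − (-0.4677)·-15)/0.9921 = -18.171.
Then σ = (x₂ − x₁)/(z₂ − z₁) = (-15 − -21)/0.9921 = 6.048.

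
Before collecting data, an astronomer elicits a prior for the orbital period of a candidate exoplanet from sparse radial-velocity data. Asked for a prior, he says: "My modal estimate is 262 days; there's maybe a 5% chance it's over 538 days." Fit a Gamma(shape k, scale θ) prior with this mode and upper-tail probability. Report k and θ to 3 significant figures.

Gamma(k,θ) with k>1 has mode (k−1)θ, so θ = 262/(k−1).
Need P(X < 538) = 0.95 with θ tied to k this way. Start at k = 2, θ = 262: P(X<538) ≈ 0.608.
Too low — raise k to concentrate. Iterating converges to k ≈ 6.34.
Then θ = 262/(6.34−1) ≈ 49.

k ≈ 6.34, θ ≈ 49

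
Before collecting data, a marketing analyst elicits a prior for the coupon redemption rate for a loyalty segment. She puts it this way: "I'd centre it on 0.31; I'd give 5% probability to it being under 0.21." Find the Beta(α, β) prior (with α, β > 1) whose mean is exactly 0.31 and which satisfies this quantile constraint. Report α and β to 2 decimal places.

α ≈ 16.21, β ≈ 36.09

With mean 0.31 fixed, write α = 0.31s, β = 0.69s where s = α+β.
Need P(θ < 0.21) = 0.05 under Beta(0.31s, 0.69s). Normal approximation: (q−m)/√(m(1−m)/s) ≈ z_{0.05} = -1.64, so s ≈ 0.31·0.69·(-1.64)²/(0.21−0.31)² = 57.9.
At s = 57.9: P(θ<0.21) ≈ 0.041. Adjusting to match 0.05 gives s ≈ 52.30.
So α = 0.31·52.30 ≈ 16.21, β = 0.69·52.30 ≈ 36.09.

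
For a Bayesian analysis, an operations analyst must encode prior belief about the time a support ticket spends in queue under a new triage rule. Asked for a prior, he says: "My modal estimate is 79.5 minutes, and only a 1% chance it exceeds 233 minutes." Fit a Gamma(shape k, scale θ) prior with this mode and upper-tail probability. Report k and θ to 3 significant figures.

k ≈ 4.92, θ ≈ 20.3

Gamma(k,θ) with k>1 has mode (k−1)θ, so θ = 79.5/(k−1).
Need P(X < 233) = 0.99 with θ tied to k this way. Start at k = 2, θ = 79.5: P(X<233) ≈ 0.790.
Too low — raise k to concentrate. Iterating converges to k ≈ 4.92.
Then θ = 79.5/(4.92−1) ≈ 20.3.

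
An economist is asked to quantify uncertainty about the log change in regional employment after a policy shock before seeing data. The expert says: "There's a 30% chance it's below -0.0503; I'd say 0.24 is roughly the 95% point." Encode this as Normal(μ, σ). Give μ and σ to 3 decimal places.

The p-quantile of Normal(μ,σ) is μ + z_p·σ, with z_{0.3} = -0.5244 and z_{0.95} = 1.645.
Eliminate σ: μ = (z₂·x₁ − z₁·x₂)/(z₂ − z₁) = (1.645·-0.0503 − (-0.5244)·0.24)/2.169 = 0.020.
Then σ = (x₂ − x₁)/(z₂ − z₁) = (0.24 − -0.0503)/2.169 = 0.134.

μ = 0.020, σ = 0.134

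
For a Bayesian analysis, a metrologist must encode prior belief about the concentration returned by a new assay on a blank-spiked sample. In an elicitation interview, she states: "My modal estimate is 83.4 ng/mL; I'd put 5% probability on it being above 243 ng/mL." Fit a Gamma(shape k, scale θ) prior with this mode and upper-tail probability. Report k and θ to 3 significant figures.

k ≈ 3.33, θ ≈ 35.8

Gamma(k,θ) with k>1 has mode (k−1)θ, so θ = 83.4/(k−1).
Need P(X < 243) = 0.95 with θ tied to k this way. Start at k = 2, θ = 83.4: P(X<243) ≈ 0.788.
Too low — raise k to concentrate. Iterating converges to k ≈ 3.33.
Then θ = 83.4/(3.33−1) ≈ 35.8.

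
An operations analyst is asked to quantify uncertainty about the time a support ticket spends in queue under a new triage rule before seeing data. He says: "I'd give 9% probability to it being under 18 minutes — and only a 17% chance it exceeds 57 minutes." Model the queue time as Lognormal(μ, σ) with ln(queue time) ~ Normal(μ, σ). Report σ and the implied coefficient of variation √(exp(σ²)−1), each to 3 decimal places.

If T ~ Lognormal(μ,σ) then ln T ~ Normal(μ,σ), so the p-quantile of ln T is μ + z_p·σ.
ln(18) = 2.89 and ln(57) = 4.043; z_{0.09} = -1.341, z_{0.83} = 0.9542.
σ = (4.043 − 2.89)/(0.9542 − (-1.341)) = 0.502.
μ = 2.89 − (-1.341)·0.502 = 3.564.
CV = √(exp(σ²)−1) = √(exp(0.2523)−1) = 0.536.

σ ≈ 0.502, CV ≈ 0.536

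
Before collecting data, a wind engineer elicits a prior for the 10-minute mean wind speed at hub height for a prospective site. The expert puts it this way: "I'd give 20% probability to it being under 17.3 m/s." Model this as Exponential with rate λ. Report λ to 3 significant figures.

P(T < 17.3) = 1 − e^(−λ·17.3) = 0.2, so λ = −ln(1−0.2)/17.3 = −ln(0.8)/17.3 = 0.0129.

λ ≈ 0.0129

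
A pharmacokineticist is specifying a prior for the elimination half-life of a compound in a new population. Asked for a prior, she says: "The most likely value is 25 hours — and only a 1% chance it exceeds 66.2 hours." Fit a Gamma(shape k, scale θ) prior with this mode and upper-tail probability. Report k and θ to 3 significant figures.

Gamma(k,θ) with k>1 has mode (k−1)θ, so θ = 25/(k−1).
Need P(X < 66.2) = 0.99 with θ tied to k this way. Start at k = 2, θ = 25: P(X<66.2) ≈ 0.742.
Too low — raise k to concentrate. Iterating converges to k ≈ 5.89.
Then θ = 25/(5.89−1) ≈ 5.12.

k ≈ 5.89, θ ≈ 5.12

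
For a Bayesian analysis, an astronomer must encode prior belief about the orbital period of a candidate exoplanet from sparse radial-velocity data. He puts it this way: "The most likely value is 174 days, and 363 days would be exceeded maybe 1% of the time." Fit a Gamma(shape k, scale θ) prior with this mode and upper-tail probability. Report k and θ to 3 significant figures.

k ≈ 10, θ ≈ 19.3

Gamma(k,θ) with k>1 has mode (k−1)θ, so θ = 174/(k−1).
Need P(X < 363) = 0.99 with θ tied to k this way. Start at k = 2, θ = 174: P(X<363) ≈ 0.617.
Too low — raise k to concentrate. Iterating converges to k ≈ 10.
Then θ = 174/(10−1) ≈ 19.3.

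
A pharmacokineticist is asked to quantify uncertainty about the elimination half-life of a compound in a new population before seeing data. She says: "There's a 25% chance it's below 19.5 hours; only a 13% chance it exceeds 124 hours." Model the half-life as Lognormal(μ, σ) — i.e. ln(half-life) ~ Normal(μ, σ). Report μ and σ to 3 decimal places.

If T ~ Lognormal(μ,σ) then ln T ~ Normal(μ,σ), so the p-quantile of ln T is μ + z_p·σ.
ln(19.5) = 2.97 and ln(124) = 4.82; z_{0.25} = -0.6745, z_{0.87} = 1.126.
σ = (4.82 − 2.97)/(1.126 − (-0.6745)) = 1.027.
μ = 2.97 − (-0.6745)·1.027 = 3.663.

μ ≈ 3.663, σ ≈ 1.027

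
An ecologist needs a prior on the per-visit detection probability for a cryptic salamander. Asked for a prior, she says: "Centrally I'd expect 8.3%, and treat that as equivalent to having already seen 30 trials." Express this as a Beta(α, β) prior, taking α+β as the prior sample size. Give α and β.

Under the effective-sample-size interpretation, Beta(α, β) has prior mean α/(α+β) and prior sample size α+β.
So α+β = 30 and α/(α+β) = 0.083, giving α = 0.083·30 = 2.49 and β = 30 − 2.49 = 27.51.

α = 2.49, β = 27.51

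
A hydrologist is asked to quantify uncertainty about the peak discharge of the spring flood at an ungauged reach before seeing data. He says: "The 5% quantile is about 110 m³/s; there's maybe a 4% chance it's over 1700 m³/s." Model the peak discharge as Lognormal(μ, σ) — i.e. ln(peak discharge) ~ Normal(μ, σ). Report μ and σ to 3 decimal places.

If T ~ Lognormal(μ,σ) then ln T ~ Normal(μ,σ), so the p-quantile of ln T is μ + z_p·σ.
ln(110) = 4.7 and ln(1700) = 7.438; z_{0.05} = -1.645, z_{0.96} = 1.751.
σ = (7.438 − 4.7)/(1.751 − (-1.645)) = 0.806.
μ = 4.7 − (-1.645)·0.806 = 6.027.

μ ≈ 6.027, σ ≈ 0.806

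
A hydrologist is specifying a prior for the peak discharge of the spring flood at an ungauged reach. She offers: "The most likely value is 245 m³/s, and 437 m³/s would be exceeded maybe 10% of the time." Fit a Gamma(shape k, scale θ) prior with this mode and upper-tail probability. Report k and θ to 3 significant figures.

Gamma(k,θ) with k>1 has mode (k−1)θ, so θ = 245/(k−1).
Need P(X < 437) = 0.9 with θ tied to k this way. Start at k = 2, θ = 245: P(X<437) ≈ 0.532.
Too low — raise k to concentrate. Iterating converges to k ≈ 6.68.
Then θ = 245/(6.68−1) ≈ 43.1.

k ≈ 6.68, θ ≈ 43.1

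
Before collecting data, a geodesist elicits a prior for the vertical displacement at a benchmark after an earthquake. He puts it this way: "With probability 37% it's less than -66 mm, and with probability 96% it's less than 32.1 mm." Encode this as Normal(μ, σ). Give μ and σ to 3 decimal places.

The p-quantile of Normal(μ,σ) is μ + z_p·σ, with z_{0.37} = -0.3319 and z_{0.96} = 1.751.
Eliminate σ: μ = (z₂·x₁ − z₁·x₂)/(z₂ − z₁) = (1.751·-66 − (-0.3319)·32.1)/2.083 = -50.368.
Then σ = (x₂ − x₁)/(z₂ − z₁) = (32.1 − -66)/2.083 = 47.106.

μ = -50.368, σ = 47.106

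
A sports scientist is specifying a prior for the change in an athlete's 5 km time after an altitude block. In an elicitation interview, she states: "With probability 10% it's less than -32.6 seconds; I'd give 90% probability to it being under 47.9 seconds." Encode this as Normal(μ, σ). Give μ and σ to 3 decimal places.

μ = 7.650, σ = 31.407

For Normal(μ,σ), the p-quantile is μ + z_p·σ. Here z_{0.1} = -1.282, z_{0.9} = 1.282.
So -32.6 = μ − 1.282σ and 47.9 = μ + 1.282σ.
Subtracting: σ = (47.9 − -32.6)/(1.282 − (-1.282)) = 31.407.
Then μ = -32.6 − (-1.282)·31.407 = 7.650.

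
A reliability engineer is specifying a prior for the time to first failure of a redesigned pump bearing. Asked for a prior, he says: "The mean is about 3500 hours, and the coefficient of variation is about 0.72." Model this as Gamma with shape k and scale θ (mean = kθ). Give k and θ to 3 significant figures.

For Gamma(k, scale θ): mean = kθ, variance = kθ², so CV = 1/√k.
CV = 0.72, hence k = 1/CV² = 1.93.
Then θ = mean/k = 3500/1.93 = 1810.

k ≈ 1.93, θ ≈ 1810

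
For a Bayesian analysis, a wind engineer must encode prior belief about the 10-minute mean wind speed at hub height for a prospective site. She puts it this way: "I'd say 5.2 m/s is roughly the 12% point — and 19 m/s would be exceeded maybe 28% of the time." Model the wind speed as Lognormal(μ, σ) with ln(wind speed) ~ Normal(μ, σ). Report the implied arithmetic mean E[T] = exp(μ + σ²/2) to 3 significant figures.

E[T] ≈ 16.2 m/s

If T ~ Lognormal(μ,σ) then ln T ~ Normal(μ,σ), so the p-quantile of ln T is μ + z_p·σ.
ln(5.2) = 1.649 and ln(19) = 2.944; z_{0.12} = -1.175, z_{0.72} = 0.5828.
σ = (2.944 − 1.649)/(0.5828 − (-1.175)) = 0.737.
μ = 1.649 − (-1.175)·0.737 = 2.515.
E[T] = exp(μ + σ²/2) = exp(2.515 + 0.2717) = 16.2 m/s.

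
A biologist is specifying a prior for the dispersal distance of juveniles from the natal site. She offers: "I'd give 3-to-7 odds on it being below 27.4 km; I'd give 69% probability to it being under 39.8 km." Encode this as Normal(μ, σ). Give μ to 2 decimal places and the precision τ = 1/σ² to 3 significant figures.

μ = 33.77, τ = 0.00677

For Normal(μ,σ), the p-quantile is μ + z_p·σ. Here z_{0.3} = -0.5244, z_{0.69} = 0.4959.
So 27.4 = μ − 0.5244σ and 39.8 = μ + 0.4959σ.
Subtracting: σ = (39.8 − 27.4)/(0.4959 − (-0.5244)) = 12.15.
Then μ = 27.4 − (-0.5244)·12.15 = 33.77.
Precision τ = 1/σ² = 1/12.15² = 0.00677.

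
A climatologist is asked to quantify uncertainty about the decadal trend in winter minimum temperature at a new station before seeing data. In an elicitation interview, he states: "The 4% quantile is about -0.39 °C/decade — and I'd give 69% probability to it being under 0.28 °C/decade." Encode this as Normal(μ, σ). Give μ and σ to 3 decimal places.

μ = 0.132, σ = 0.298

For Normal(μ,σ), the p-quantile is μ + z_p·σ. Here z_{0.04} = -1.751, z_{0.69} = 0.4959.
So -0.39 = μ − 1.751σ and 0.28 = μ + 0.4959σ.
Subtracting: σ = (0.28 − -0.39)/(0.4959 − (-1.751)) = 0.298.
Then μ = -0.39 − (-1.751)·0.298 = 0.132.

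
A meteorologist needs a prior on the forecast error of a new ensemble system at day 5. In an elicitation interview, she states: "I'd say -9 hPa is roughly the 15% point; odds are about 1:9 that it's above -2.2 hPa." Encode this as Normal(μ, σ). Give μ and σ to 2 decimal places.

The p-quantile of Normal(μ,σ) is μ + z_p·σ, with z_{0.15} = -1.036 and z_{0.9} = 1.282.
Eliminate σ: μ = (z₂·x₁ − z₁·x₂)/(z₂ − z₁) = (1.282·-9 − (-1.036)·-2.2)/2.318 = -5.96.
Then σ = (x₂ − x₁)/(z₂ − z₁) = (-2.2 − -9)/2.318 = 2.93.

μ = -5.96, σ = 2.93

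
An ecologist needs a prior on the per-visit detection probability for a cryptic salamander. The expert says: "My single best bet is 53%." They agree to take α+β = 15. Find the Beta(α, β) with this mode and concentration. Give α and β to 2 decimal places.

For α,β > 1 the Beta mode is (α−1)/(α+β−2). With α+β = 15, the mode is (α−1)/13.
Set (α−1)/13 = 0.53 → α = 1 + 0.53·13 = 7.89.
β = 15 − α = 7.11.

α = 7.89, β = 7.11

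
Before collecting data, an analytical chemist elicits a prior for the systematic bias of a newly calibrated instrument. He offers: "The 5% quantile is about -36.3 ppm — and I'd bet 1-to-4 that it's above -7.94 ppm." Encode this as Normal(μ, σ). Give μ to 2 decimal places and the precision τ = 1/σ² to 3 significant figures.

The p-quantile of Normal(μ,σ) is μ + z_p·σ, with z_{0.05} = -1.645 and z_{0.8} = 0.8416.
Eliminate σ: μ = (z₂·x₁ − z₁·x₂)/(z₂ − z₁) = (0.8416·-36.3 − (-1.645)·-7.94)/2.486 = -17.54.
Then σ = (x₂ − x₁)/(z₂ − z₁) = (-7.94 − -36.3)/2.486 = 11.41.
Precision τ = 1/σ² = 1/11.41² = 0.00769.

μ = -17.54, τ = 0.00769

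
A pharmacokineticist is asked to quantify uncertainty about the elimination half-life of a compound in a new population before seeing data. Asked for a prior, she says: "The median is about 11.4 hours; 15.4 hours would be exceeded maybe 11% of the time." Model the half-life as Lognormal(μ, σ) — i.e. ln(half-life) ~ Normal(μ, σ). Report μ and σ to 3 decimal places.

If T ~ Lognormal(μ,σ) then ln T ~ Normal(μ,σ), so the p-quantile of ln T is μ + z_p·σ.
ln(11.4) = 2.434 and ln(15.4) = 2.734; z_{0.5} = 0, z_{0.89} = 1.227.
σ = (2.734 − 2.434)/(1.227 − (0)) = 0.245.
μ = 2.434 − (0)·0.245 = 2.434.

μ ≈ 2.434, σ ≈ 0.245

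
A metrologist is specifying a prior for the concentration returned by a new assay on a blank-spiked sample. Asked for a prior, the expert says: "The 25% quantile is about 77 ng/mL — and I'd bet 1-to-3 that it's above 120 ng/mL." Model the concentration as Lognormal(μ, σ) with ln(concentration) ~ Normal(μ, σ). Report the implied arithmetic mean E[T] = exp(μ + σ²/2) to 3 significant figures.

E[T] ≈ 101 ng/mL

If T ~ Lognormal(μ,σ) then ln T ~ Normal(μ,σ), so the p-quantile of ln T is μ + z_p·σ.
ln(77) = 4.344 and ln(120) = 4.787; z_{0.25} = -0.6745, z_{0.75} = 0.6745.
σ = (4.787 − 4.344)/(0.6745 − (-0.6745)) = 0.329.
μ = 4.344 − (-0.6745)·0.329 = 4.566.
E[T] = exp(μ + σ²/2) = exp(4.566 + 0.0541) = 101 ng/mL.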